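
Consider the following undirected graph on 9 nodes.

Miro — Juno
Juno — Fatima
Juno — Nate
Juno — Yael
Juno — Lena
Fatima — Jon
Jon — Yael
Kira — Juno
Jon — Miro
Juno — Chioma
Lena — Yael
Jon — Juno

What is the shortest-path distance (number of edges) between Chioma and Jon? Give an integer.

One shortest route is Chioma – Juno – Jon, which uses 2 edges, and Chioma and Jon are not directly tied, so nothing shorter exists. So d(Chioma,Jon) = 2.

2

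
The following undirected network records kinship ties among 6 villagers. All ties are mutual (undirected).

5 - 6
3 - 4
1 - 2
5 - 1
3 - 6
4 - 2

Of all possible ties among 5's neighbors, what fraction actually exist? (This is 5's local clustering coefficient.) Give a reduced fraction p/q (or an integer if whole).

0

5's neighbors: 1 and 6 (k = 2).
Possible neighbor pairs: C(2,2) = 1. Edges among them: none → e = 0.
Clustering(5) = 0/1.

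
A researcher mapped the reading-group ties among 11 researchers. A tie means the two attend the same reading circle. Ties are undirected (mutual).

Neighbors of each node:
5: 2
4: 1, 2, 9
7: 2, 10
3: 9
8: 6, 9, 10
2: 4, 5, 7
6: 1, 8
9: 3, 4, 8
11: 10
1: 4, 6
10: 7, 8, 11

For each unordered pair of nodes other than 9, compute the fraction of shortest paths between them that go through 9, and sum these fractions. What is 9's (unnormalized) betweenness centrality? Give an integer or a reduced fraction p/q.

Pairs whose geodesics pass through 9 — 3–11: 1; 3–5: 1; 3–8: 1; 3–4: 1; 3–1: 1; 3–6: 1; 3–2: 1; 3–10: 1; 3–7: 2/2; 11–4: 1/2; 5–8: 1/2; 8–4: 1; 8–2: 1/2; 4–10: 1/2.
All other pairs contribute 0.
Summing the contributions gives betweenness(9) = 12.

12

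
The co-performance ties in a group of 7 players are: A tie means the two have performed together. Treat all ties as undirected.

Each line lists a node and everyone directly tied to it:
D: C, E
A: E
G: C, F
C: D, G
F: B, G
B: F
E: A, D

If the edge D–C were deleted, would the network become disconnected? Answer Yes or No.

Without the D–C edge there is no alternate route between D and C, so the network disconnects. It is a bridge.

Yes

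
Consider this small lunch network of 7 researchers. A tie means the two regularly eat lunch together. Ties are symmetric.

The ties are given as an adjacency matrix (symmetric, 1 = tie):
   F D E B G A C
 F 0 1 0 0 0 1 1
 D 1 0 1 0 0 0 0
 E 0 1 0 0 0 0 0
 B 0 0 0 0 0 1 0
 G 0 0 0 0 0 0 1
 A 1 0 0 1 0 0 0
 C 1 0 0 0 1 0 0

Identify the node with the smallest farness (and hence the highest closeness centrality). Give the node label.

F

Farness (sum of distances to all others) for each node — A:12, B:17, C:12, D:12, E:17, F:9, G:17.
The smallest farness is 9, for F, so F has the highest closeness.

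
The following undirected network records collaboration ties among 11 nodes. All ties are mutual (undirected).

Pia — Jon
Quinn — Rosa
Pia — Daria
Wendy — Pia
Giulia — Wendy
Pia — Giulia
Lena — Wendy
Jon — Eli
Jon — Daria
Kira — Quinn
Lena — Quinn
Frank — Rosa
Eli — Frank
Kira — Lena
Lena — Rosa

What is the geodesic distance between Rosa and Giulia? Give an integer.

3

One shortest route is Rosa – Lena – Wendy – Giulia, which uses 3 edges, and at distance 2 from Rosa we only reach {Eli, Kira, Wendy}, which does not include Giulia. So d(Rosa,Giulia) = 3.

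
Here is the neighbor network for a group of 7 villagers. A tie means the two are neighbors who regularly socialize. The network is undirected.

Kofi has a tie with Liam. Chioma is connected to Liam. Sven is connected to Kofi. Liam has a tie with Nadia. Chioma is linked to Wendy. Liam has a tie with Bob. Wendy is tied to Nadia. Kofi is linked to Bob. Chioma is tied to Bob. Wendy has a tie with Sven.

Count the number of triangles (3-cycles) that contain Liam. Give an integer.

2

Liam's neighbors: Bob, Chioma, Kofi, and Nadia.
Neighbor pairs that are themselves tied: Liam–Bob–Chioma; Liam–Bob–Kofi. Each forms one triangle with Liam, for 2 in total.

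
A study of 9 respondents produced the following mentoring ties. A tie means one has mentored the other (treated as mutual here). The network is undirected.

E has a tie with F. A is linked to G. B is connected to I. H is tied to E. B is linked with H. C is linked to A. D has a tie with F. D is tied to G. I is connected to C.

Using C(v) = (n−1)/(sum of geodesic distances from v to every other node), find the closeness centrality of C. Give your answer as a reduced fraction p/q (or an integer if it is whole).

2/5

Distances from C: A:1, B:2, D:3, E:4, F:4, G:2, H:3, I:1. Sum = 20.
n = 9, so closeness = 8/20 = 2/5.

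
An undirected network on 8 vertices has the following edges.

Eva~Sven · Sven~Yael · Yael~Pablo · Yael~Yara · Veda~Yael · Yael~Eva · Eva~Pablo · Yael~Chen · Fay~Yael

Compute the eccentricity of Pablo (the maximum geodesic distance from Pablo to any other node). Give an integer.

2

Distances from Pablo: Chen:2, Eva:1, Fay:2, Sven:2, Veda:2, Yael:1, Yara:2.
The largest is 2 (to Sven, Veda, Chen, Fay, and Yara), so the eccentricity of Pablo is 2.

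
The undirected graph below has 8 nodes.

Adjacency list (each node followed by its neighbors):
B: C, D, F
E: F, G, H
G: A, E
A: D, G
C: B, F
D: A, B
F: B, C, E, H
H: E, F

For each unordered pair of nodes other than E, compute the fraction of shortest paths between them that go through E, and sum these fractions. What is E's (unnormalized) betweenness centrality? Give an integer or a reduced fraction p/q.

5

Pairs whose geodesics pass through E — G–B: 1/2; G–C: 1; G–F: 1; G–H: 1; A–F: 1/2; A–H: 1.
All other pairs contribute 0.
Summing the contributions gives betweenness(E) = 5.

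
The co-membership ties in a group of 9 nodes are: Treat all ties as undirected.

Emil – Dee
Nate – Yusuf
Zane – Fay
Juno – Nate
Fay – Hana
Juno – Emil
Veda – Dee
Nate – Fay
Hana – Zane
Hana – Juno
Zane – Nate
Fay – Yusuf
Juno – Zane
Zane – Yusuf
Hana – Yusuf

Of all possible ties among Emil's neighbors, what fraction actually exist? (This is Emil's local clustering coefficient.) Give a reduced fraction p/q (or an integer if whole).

Emil's neighbors: Dee and Juno (k = 2).
Possible neighbor pairs: C(2,2) = 1. Edges among them: none → e = 0.
Clustering(Emil) = 0/1.

0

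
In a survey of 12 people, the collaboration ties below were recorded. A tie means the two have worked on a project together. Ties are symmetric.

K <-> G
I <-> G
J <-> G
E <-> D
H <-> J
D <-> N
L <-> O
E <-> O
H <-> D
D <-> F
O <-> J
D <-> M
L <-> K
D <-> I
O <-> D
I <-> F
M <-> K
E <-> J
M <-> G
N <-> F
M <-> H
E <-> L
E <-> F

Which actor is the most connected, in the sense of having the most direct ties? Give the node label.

Degrees — D:7, E:5, F:4, G:4, H:3, I:3, J:4, K:3, L:3, M:4, N:2, O:4.
The maximum is 7, attained only by D.

D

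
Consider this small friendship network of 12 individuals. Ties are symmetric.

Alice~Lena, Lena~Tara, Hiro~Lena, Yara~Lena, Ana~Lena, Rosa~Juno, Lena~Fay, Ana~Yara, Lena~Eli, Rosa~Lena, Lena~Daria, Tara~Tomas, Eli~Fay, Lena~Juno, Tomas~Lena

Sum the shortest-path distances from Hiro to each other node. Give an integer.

Distances from Hiro: Alice:2, Ana:2, Daria:2, Eli:2, Fay:2, Juno:2, Lena:1, Rosa:2, Tara:2, Tomas:2, Yara:2.
Sum = 2 + 2 + 2 + 2 + 2 + 2 + 1 + 2 + 2 + 2 + 2 = 21.

21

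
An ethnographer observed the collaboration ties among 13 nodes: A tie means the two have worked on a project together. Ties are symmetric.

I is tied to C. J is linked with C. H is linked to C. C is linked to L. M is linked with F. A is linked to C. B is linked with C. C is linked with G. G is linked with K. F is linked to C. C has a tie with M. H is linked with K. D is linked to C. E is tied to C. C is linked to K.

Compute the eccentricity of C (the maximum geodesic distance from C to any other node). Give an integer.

Distances from C: A:1, B:1, D:1, E:1, F:1, G:1, H:1, I:1, J:1, K:1, L:1, M:1.
The largest is 1 (to L, F, G, A, H, K, J, E, D, M, B, and I), so the eccentricity of C is 1.

1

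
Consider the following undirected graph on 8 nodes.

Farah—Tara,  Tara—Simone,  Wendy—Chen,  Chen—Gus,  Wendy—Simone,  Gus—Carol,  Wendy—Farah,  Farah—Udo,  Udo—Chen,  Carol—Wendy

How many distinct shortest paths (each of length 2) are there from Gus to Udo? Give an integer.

The shortest distance is 2, and the only length-2 path is Gus–Chen–Udo. So there is exactly 1 shortest path.

1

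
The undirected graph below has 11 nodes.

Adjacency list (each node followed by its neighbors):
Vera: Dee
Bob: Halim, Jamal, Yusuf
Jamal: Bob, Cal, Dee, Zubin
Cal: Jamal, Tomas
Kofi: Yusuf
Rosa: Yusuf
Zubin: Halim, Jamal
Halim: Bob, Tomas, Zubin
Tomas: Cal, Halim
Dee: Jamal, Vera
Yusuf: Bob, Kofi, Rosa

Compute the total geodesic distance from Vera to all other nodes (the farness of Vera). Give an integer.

34

Distances from Vera: Bob:3, Cal:3, Dee:1, Halim:4, Jamal:2, Kofi:5, Rosa:5, Tomas:4, Yusuf:4, Zubin:3.
Sum = 3 + 3 + 1 + 4 + 2 + 5 + 5 + 4 + 4 + 3 = 34.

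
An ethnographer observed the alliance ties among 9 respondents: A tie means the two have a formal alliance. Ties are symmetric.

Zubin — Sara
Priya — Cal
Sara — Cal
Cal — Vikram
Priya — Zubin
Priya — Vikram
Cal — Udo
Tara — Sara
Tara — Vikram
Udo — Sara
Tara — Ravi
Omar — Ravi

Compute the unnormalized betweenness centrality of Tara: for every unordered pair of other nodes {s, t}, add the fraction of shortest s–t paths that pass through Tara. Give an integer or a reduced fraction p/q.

Pairs whose geodesics pass through Tara — Ravi–Udo: 1; Ravi–Zubin: 1; Ravi–Sara: 1; Ravi–Cal: 2/2; Ravi–Vikram: 1; Ravi–Priya: 1; Udo–Omar: 1; Zubin–Omar: 1; Omar–Sara: 1; Omar–Cal: 2/2; Omar–Vikram: 1; Omar–Priya: 1; Sara–Vikram: 1/2.
All other pairs contribute 0.
Summing the contributions gives betweenness(Tara) = 25/2.

25/2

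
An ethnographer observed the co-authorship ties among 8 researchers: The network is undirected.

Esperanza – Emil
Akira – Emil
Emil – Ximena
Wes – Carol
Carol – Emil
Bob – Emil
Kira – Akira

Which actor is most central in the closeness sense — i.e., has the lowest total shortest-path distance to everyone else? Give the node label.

Farness (sum of distances to all others) for each node — Akira:13, Bob:15, Carol:13, Emil:9, Esperanza:15, Kira:19, Wes:19, Ximena:15.
The smallest farness is 9, for Emil, so Emil has the highest closeness.

Emil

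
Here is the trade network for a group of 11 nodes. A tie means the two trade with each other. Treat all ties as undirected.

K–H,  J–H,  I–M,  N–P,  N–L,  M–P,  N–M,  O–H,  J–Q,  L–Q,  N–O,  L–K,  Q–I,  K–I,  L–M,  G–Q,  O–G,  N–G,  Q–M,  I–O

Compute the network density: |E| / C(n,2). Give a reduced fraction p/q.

4/11

There are 20 edges and 11 nodes, so the maximum possible is C(11,2) = 55.
Density = 20/55 = 4/11.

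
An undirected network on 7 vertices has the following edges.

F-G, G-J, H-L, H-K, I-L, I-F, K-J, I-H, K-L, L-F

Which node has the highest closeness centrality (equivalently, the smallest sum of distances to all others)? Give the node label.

Farness (sum of distances to all others) for each node — F:9, G:11, H:10, I:10, J:11, K:9, L:8.
The smallest farness is 8, for L, so L has the highest closeness.

L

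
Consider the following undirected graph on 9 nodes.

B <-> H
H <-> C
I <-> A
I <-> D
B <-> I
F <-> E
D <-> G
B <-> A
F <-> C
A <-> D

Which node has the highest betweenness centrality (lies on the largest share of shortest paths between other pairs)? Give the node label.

B

Unnormalized betweenness of each node: A:5, B:16, C:12, D:7, E:0, F:7, G:0, H:15, I:5.
B has the largest value, 16, making it the main broker — the node through which the most shortest paths run.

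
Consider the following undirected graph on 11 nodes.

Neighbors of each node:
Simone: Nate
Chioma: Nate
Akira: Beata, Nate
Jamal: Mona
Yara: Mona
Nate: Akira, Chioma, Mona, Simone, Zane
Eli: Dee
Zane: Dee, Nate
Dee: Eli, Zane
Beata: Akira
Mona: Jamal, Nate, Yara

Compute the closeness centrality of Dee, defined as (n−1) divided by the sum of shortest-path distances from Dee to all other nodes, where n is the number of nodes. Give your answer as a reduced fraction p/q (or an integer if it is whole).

5/14

Distances from Dee: Akira:3, Beata:4, Chioma:3, Eli:1, Jamal:4, Mona:3, Nate:2, Simone:3, Yara:4, Zane:1. Sum = 28.
n = 11, so closeness = 10/28 = 5/14.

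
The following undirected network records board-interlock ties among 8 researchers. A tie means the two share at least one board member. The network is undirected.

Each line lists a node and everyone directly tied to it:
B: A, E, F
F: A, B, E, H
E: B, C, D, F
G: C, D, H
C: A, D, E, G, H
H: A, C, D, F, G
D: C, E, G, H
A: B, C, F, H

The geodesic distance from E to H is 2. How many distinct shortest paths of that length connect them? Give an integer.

The shortest distance is 2. The length-2 paths are: E–F–H; E–D–H; E–C–H.
That gives 3 distinct shortest paths.

3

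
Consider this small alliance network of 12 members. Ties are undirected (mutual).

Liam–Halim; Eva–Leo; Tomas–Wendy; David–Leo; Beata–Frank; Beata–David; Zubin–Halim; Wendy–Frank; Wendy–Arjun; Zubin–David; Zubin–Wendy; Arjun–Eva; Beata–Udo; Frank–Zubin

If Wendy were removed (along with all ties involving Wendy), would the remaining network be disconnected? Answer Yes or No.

Removing Wendy leaves {Arjun, Beata, David, Eva, Frank, Halim, Leo, Liam, Udo, and Zubin} with no path to {Tomas}, so the network splits into 2 components. Wendy is a cut vertex.

Yes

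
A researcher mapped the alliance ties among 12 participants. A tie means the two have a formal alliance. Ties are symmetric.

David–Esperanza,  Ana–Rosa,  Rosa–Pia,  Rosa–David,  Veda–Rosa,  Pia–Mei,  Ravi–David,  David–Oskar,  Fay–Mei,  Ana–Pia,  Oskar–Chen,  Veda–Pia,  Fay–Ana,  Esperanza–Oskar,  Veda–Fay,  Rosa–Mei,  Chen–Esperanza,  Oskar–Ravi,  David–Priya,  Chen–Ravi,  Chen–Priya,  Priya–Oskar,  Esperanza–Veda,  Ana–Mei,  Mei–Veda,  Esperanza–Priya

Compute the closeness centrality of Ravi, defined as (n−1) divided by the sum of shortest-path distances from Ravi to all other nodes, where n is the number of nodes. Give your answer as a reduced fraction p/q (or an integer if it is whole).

Distances from Ravi: Ana:3, Chen:1, David:1, Esperanza:2, Fay:4, Mei:3, Oskar:1, Pia:3, Priya:2, Rosa:2, Veda:3. Sum = 25.
n = 12, so closeness = 11/25.

11/25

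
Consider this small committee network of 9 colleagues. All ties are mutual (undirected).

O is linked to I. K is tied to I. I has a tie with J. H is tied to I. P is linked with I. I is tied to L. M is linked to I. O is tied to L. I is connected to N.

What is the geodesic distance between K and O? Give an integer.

One shortest route is K – I – O, which uses 2 edges, and K and O are not directly tied, so nothing shorter exists. So d(K,O) = 2.

2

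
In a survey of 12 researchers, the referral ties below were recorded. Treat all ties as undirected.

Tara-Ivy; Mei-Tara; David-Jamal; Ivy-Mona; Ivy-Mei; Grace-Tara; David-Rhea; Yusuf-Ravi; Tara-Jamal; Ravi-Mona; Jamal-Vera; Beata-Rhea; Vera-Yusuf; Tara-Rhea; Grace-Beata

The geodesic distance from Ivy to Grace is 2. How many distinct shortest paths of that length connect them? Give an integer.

1

The shortest distance is 2, and the only length-2 path is Ivy–Tara–Grace. So there is exactly 1 shortest path.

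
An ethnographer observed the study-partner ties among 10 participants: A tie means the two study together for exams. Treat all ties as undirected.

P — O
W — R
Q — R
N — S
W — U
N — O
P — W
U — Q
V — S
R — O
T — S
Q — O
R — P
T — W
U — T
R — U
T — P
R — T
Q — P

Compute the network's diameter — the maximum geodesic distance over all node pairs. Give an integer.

Eccentricity of each node (its greatest distance to any other): N:3, O:3, P:3, Q:4, R:3, S:3, T:2, U:3, V:4, W:3.
The maximum eccentricity is 4, realized for instance by the pair Q–V via Q – O – N – S – V. So the diameter is 4.

4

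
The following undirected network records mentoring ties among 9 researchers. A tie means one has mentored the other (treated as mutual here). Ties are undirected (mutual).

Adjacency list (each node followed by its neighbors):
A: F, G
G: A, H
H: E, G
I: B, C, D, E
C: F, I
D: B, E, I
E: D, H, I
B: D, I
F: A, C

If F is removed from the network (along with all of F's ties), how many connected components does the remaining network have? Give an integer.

F's neighbors (A and C) remain reachable from one another through other ties, so the rest of the network stays in one piece.

1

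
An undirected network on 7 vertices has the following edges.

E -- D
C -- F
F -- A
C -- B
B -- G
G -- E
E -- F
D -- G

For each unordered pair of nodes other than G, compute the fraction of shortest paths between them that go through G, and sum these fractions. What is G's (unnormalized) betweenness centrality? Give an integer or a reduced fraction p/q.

Pairs whose geodesics pass through G — E–B: 1; B–D: 1; C–D: 1/2.
All other pairs contribute 0.
Summing the contributions gives betweenness(G) = 5/2.

5/2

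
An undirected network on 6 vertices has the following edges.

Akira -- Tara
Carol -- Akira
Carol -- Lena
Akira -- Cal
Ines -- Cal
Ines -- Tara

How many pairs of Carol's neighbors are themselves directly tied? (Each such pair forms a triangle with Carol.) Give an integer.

Carol's neighbors are Akira and Lena, but none of them are tied to each other, so no triangle contains Carol.

0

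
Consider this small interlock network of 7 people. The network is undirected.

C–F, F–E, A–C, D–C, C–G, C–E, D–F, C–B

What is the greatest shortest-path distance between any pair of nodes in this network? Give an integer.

Eccentricity of each node (its greatest distance to any other): A:2, B:2, C:1, D:2, E:2, F:2, G:2.
The maximum eccentricity is 2, realized for instance by the pair D–G via D – C – G. So the diameter is 2.

2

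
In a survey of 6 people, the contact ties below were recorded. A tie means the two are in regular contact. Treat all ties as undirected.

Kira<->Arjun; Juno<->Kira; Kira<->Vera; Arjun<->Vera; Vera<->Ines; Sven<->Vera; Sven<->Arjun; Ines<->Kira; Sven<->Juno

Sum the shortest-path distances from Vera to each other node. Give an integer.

6

Distances from Vera: Arjun:1, Ines:1, Juno:2, Kira:1, Sven:1.
Sum = 1 + 1 + 2 + 1 + 1 = 6.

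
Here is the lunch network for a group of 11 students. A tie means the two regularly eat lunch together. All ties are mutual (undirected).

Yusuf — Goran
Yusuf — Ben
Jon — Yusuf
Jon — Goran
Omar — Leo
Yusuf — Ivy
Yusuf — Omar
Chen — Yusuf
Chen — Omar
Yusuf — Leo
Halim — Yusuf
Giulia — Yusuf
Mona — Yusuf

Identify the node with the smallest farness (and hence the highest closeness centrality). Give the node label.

Farness (sum of distances to all others) for each node — Ben:19, Chen:18, Giulia:19, Goran:18, Halim:19, Ivy:19, Jon:18, Leo:18, Mona:19, Omar:17, Yusuf:10.
The smallest farness is 10, for Yusuf, so Yusuf has the highest closeness.

Yusuf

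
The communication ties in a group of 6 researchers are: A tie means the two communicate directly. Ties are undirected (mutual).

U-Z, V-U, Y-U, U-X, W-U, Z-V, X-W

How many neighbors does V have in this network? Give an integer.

V is directly tied to U and Z. That is 2 neighbors, so the degree of V is 2.

2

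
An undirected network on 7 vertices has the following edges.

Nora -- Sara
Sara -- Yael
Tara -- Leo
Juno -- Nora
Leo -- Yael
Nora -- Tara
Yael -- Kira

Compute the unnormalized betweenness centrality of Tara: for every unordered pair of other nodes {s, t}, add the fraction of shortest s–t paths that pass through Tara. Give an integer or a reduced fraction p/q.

2

Pairs whose geodesics pass through Tara — Leo–Juno: 1; Leo–Nora: 1.
All other pairs contribute 0.
Summing the contributions gives betweenness(Tara) = 2.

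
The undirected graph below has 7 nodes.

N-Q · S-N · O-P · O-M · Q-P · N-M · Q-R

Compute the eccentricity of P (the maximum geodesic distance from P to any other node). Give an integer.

3

Distances from P: M:2, N:2, O:1, Q:1, R:2, S:3.
The largest is 3 (to S), so the eccentricity of P is 3.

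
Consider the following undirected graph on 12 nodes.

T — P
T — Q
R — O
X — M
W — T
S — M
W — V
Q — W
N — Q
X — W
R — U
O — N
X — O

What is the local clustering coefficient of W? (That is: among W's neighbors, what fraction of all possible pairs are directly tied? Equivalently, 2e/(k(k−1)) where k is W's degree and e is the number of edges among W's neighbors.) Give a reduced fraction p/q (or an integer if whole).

1/6

W's neighbors: Q, T, V, and X (k = 4).
Possible neighbor pairs: C(4,2) = 6. Edges among them: Q–T → e = 1.
Clustering(W) = 1/6.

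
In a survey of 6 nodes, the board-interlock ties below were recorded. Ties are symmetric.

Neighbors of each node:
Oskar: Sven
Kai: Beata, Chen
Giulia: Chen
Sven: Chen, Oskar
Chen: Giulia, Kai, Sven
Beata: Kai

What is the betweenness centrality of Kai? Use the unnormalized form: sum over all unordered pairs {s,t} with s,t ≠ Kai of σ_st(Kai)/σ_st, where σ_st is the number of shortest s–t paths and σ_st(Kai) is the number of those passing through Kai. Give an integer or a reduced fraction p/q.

Pairs whose geodesics pass through Kai — Sven–Beata: 1; Giulia–Beata: 1; Beata–Oskar: 1; Beata–Chen: 1.
All other pairs contribute 0.
Summing the contributions gives betweenness(Kai) = 4.

4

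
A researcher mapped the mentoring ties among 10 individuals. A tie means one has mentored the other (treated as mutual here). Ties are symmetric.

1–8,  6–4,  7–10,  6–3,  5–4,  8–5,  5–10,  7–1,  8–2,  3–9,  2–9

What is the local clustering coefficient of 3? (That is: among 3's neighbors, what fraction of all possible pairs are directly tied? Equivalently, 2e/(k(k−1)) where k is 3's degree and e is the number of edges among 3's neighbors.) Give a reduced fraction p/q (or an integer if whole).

3's neighbors: 6 and 9 (k = 2).
Possible neighbor pairs: C(2,2) = 1. Edges among them: none → e = 0.
Clustering(3) = 0/1.

0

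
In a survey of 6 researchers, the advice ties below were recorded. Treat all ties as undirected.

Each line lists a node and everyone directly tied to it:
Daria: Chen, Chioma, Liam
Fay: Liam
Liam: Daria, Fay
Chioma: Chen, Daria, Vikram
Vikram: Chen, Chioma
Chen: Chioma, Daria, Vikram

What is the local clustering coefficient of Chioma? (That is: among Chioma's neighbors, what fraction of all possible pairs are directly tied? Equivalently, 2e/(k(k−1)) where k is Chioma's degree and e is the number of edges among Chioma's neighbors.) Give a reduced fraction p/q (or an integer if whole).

2/3

Chioma's neighbors: Chen, Daria, and Vikram (k = 3).
Possible neighbor pairs: C(3,2) = 3. Edges among them: Chen–Daria, Chen–Vikram → e = 2.
Clustering(Chioma) = 2/3.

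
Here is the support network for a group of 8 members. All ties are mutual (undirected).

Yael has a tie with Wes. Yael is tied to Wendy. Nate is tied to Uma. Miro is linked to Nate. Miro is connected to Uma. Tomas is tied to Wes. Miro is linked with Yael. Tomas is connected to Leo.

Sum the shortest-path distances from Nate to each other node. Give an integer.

Distances from Nate: Leo:5, Miro:1, Tomas:4, Uma:1, Wendy:3, Wes:3, Yael:2.
Sum = 5 + 1 + 4 + 1 + 3 + 3 + 2 = 19.

19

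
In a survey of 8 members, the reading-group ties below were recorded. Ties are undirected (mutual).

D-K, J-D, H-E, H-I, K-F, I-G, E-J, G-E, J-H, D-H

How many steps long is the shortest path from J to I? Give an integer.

2

One shortest route is J – H – I, which uses 2 edges, and J and I are not directly tied, so nothing shorter exists. So d(J,I) = 2.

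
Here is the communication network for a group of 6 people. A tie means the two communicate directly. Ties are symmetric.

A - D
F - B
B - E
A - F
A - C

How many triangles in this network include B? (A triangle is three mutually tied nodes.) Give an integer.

B's neighbors are E and F, but none of them are tied to each other, so no triangle contains B.

0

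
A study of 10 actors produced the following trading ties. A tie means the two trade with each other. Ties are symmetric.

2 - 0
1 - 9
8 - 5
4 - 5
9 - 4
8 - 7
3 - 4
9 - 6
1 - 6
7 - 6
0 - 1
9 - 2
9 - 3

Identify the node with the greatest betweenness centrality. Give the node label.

9

Unnormalized betweenness of each node: 0:1/2, 1:5, 2:2, 3:0, 4:15/2, 5:7/2, 6:17/2, 7:9/2, 8:2, 9:33/2.
9 has the largest value, 33/2, making it the main broker — the node through which the most shortest paths run.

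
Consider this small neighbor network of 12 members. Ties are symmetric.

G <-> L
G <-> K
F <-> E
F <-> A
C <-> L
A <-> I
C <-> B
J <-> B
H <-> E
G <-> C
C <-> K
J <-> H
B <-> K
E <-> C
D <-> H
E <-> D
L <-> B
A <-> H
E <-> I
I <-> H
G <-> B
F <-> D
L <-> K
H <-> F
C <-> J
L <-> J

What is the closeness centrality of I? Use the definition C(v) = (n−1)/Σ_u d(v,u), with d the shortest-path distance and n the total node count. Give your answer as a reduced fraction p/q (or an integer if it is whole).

Distances from I: A:1, B:3, C:2, D:2, E:1, F:2, G:3, H:1, J:2, K:3, L:3. Sum = 23.
n = 12, so closeness = 11/23.

11/23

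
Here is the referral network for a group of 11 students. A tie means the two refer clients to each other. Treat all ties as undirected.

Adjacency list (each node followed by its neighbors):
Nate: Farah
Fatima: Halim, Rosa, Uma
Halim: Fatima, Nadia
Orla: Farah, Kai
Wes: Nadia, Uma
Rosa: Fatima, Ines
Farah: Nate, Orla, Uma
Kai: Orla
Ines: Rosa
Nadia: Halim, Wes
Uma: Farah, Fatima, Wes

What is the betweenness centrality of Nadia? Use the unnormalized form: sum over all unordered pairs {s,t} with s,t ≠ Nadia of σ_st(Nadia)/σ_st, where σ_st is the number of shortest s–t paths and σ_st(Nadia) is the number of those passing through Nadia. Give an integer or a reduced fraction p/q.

1

Pairs whose geodesics pass through Nadia — Wes–Halim: 1.
All other pairs contribute 0.
Summing the contributions gives betweenness(Nadia) = 1.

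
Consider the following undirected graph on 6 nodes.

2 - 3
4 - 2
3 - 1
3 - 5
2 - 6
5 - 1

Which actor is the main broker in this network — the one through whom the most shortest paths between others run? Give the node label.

2

Unnormalized betweenness of each node: 1:0, 2:7, 3:6, 4:0, 5:0, 6:0.
2 has the largest value, 7, making it the main broker — the node through which the most shortest paths run.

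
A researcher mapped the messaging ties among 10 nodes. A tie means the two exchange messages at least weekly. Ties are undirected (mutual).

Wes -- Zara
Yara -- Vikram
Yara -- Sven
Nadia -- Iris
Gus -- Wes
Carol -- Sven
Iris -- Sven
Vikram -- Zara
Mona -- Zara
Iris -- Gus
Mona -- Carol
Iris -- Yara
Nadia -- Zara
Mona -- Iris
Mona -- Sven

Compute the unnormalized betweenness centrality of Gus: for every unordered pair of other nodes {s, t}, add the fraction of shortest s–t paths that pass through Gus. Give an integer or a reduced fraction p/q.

2

Pairs whose geodesics pass through Gus — Yara–Wes: 1/2; Wes–Sven: 1/2; Wes–Iris: 1.
All other pairs contribute 0.
Summing the contributions gives betweenness(Gus) = 2.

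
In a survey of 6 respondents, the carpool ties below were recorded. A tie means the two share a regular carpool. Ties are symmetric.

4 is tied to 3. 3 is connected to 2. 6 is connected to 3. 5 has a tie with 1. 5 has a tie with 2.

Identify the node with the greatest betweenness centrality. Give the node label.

3

Unnormalized betweenness of each node: 1:0, 2:6, 3:7, 4:0, 5:4, 6:0.
3 has the largest value, 7, making it the main broker — the node through which the most shortest paths run.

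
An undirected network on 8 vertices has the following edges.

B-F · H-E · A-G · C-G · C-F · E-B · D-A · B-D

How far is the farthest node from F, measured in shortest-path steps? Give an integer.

Distances from F: A:3, B:1, C:1, D:2, E:2, G:2, H:3.
The largest is 3 (to A and H), so the eccentricity of F is 3.

3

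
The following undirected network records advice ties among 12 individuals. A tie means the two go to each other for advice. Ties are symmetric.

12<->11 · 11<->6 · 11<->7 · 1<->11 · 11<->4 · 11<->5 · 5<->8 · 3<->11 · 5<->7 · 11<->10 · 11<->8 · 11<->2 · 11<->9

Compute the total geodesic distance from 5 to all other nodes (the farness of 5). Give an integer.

Distances from 5: 1:2, 2:2, 3:2, 4:2, 6:2, 7:1, 8:1, 9:2, 10:2, 11:1, 12:2.
Sum = 2 + 2 + 2 + 2 + 2 + 1 + 1 + 2 + 2 + 1 + 2 = 19.

19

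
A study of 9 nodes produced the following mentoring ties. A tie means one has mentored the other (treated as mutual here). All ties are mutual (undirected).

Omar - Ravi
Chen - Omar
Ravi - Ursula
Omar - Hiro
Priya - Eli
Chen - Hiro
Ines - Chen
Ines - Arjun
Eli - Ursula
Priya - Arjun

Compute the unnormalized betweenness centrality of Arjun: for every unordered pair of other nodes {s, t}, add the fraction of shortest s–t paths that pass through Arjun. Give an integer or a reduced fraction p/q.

Pairs whose geodesics pass through Arjun — Chen–Priya: 1; Chen–Eli: 1/2; Ines–Priya: 1; Ines–Eli: 1; Ines–Ursula: 1/2; Priya–Omar: 1/2; Priya–Hiro: 1.
All other pairs contribute 0.
Summing the contributions gives betweenness(Arjun) = 11/2.

11/2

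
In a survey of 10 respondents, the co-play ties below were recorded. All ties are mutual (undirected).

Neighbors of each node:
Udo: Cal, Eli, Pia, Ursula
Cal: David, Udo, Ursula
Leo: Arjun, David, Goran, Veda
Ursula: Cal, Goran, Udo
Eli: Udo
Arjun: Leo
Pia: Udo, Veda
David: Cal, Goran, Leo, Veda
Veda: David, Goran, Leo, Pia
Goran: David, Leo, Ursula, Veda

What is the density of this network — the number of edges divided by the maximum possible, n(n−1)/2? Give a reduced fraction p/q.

There are 15 edges and 10 nodes, so the maximum possible is C(10,2) = 45.
Density = 15/45 = 1/3.

1/3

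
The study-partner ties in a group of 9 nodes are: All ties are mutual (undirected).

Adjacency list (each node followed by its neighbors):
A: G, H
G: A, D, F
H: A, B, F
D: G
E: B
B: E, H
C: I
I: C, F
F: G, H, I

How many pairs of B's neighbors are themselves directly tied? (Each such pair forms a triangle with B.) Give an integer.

B's neighbors are E and H, but none of them are tied to each other, so no triangle contains B.

0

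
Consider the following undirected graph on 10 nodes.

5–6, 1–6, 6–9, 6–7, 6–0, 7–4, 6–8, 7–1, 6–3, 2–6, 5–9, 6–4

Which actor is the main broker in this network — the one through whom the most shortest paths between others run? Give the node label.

Unnormalized betweenness of each node: 0:0, 1:0, 2:0, 3:0, 4:0, 5:0, 6:65/2, 7:1/2, 8:0, 9:0.
6 has the largest value, 65/2, making it the main broker — the node through which the most shortest paths run.

6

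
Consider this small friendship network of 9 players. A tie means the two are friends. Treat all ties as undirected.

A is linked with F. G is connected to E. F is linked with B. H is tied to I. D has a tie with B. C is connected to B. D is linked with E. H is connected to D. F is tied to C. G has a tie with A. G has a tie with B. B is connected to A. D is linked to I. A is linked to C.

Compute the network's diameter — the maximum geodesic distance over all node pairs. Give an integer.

Eccentricity of each node (its greatest distance to any other): A:3, B:2, C:3, D:2, E:3, F:3, G:3, H:3, I:3.
The maximum eccentricity is 3, realized for instance by the pair H–G via H – D – E – G. So the diameter is 3.

3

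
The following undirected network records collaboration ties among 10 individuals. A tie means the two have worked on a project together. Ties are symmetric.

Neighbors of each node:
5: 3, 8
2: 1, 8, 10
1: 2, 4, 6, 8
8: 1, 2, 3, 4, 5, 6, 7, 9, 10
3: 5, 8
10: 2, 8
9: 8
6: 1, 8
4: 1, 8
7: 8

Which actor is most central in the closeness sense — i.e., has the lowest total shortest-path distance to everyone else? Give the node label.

8

Farness (sum of distances to all others) for each node — 1:14, 2:15, 3:16, 4:16, 5:16, 6:16, 7:17, 8:9, 9:17, 10:16.
The smallest farness is 9, for 8, so 8 has the highest closeness.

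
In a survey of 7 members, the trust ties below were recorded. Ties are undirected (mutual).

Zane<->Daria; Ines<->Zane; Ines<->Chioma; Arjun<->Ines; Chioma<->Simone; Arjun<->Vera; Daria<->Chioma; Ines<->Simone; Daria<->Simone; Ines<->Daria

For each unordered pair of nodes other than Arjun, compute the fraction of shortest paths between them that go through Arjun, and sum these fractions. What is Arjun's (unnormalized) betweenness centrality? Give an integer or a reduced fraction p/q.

5

Pairs whose geodesics pass through Arjun — Vera–Zane: 1; Vera–Chioma: 1; Vera–Daria: 1; Vera–Simone: 1; Vera–Ines: 1.
All other pairs contribute 0.
Summing the contributions gives betweenness(Arjun) = 5.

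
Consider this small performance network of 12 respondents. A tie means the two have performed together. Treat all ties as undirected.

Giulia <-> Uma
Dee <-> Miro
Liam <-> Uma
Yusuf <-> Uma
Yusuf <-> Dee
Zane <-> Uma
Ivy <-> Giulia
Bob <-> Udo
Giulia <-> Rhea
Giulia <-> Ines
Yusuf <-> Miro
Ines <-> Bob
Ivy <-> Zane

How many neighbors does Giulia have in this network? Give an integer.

4

Giulia is directly tied to Ines, Ivy, Rhea, and Uma. That is 4 neighbors, so the degree of Giulia is 4.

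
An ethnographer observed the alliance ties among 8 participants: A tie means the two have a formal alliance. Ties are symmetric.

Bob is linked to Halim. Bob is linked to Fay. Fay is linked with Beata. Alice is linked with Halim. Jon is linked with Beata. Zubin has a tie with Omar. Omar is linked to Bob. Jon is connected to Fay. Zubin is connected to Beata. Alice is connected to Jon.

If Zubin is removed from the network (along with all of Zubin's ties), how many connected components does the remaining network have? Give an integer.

1

Zubin's neighbors (Beata and Omar) remain reachable from one another through other ties, so the rest of the network stays in one piece.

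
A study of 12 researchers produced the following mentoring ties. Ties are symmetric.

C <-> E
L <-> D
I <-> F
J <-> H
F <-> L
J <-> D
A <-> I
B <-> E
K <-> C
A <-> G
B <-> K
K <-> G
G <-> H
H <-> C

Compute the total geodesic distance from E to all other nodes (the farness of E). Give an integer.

Distances from E: A:4, B:1, C:1, D:4, F:6, G:3, H:2, I:5, J:3, K:2, L:5.
Sum = 4 + 1 + 1 + 4 + 6 + 3 + 2 + 5 + 3 + 2 + 5 = 36.

36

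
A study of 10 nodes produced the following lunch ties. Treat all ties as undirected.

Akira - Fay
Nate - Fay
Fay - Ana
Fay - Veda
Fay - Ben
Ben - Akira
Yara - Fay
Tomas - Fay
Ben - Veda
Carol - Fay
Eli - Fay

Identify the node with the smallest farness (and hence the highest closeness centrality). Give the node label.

Farness (sum of distances to all others) for each node — Akira:16, Ana:17, Ben:15, Carol:17, Eli:17, Fay:9, Nate:17, Tomas:17, Veda:16, Yara:17.
The smallest farness is 9, for Fay, so Fay has the highest closeness.

Fay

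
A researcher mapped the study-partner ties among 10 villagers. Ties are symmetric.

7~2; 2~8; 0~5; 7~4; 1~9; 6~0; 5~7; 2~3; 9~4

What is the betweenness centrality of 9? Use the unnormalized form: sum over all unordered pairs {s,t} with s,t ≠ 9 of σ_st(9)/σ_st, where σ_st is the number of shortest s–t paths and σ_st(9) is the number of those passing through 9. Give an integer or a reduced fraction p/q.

8

Pairs whose geodesics pass through 9 — 2–1: 1; 6–1: 1; 8–1: 1; 7–1: 1; 3–1: 1; 4–1: 1; 5–1: 1; 1–0: 1.
All other pairs contribute 0.
Summing the contributions gives betweenness(9) = 8.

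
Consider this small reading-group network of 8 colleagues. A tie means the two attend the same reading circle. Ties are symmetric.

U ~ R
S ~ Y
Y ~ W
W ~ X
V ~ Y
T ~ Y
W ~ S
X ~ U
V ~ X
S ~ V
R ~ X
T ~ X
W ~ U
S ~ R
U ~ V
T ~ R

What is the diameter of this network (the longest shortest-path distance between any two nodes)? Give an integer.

Eccentricity of each node (its greatest distance to any other): R:2, S:2, T:2, U:2, V:2, W:2, X:2, Y:2.
The maximum eccentricity is 2, realized for instance by the pair Y–R via Y – S – R. So the diameter is 2.

2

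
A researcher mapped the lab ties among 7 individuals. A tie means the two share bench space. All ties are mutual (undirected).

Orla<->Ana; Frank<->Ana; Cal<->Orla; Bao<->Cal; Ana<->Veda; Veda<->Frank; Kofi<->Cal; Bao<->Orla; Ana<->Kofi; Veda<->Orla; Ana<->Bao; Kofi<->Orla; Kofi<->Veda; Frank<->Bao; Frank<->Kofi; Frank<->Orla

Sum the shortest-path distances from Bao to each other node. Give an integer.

Distances from Bao: Ana:1, Cal:1, Frank:1, Kofi:2, Orla:1, Veda:2.
Sum = 1 + 1 + 1 + 2 + 1 + 2 = 8.

8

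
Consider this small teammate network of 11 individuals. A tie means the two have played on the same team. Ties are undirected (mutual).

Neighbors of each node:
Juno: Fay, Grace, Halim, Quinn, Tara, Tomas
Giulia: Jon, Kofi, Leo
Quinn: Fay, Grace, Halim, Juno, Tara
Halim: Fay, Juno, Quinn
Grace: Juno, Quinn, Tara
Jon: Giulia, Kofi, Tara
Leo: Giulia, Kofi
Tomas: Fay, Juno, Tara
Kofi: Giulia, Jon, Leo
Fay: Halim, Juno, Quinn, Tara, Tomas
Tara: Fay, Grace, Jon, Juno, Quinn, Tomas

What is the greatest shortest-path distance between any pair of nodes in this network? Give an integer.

5

Eccentricity of each node (its greatest distance to any other): Fay:4, Giulia:4, Grace:4, Halim:5, Jon:3, Juno:4, Kofi:4, Leo:5, Quinn:4, Tara:3, Tomas:4.
The maximum eccentricity is 5, realized for instance by the pair Halim–Leo via Halim – Juno – Tara – Jon – Kofi – Leo. So the diameter is 5.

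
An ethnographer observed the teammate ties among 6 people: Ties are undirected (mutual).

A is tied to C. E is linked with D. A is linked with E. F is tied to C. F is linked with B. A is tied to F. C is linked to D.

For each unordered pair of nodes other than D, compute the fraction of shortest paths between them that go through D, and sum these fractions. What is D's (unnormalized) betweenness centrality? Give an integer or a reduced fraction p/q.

Pairs whose geodesics pass through D — C–E: 1/2.
All other pairs contribute 0.
Summing the contributions gives betweenness(D) = 1/2.

1/2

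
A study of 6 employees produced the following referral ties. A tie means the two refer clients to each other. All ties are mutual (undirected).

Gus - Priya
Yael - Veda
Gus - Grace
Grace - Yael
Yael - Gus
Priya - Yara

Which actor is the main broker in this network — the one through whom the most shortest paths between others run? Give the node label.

Unnormalized betweenness of each node: Grace:0, Gus:6, Priya:4, Veda:0, Yael:4, Yara:0.
Gus has the largest value, 6, making it the main broker — the node through which the most shortest paths run.

Gus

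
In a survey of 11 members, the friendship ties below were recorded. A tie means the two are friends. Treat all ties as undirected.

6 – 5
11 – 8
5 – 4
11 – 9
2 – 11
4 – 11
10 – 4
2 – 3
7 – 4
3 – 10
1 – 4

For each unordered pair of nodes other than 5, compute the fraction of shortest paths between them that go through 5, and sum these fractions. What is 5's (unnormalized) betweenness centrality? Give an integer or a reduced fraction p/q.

Pairs whose geodesics pass through 5 — 2–6: 1; 4–6: 1; 3–6: 1; 6–7: 1; 6–11: 1; 6–9: 1; 6–10: 1; 6–1: 1; 6–8: 1.
All other pairs contribute 0.
Summing the contributions gives betweenness(5) = 9.

9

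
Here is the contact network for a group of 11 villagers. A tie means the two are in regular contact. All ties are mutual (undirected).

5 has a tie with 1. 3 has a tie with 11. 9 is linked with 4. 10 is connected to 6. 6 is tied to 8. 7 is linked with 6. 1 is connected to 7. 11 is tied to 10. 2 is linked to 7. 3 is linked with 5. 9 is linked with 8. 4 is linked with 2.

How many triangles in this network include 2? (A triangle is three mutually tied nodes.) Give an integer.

2's neighbors are 4 and 7, but none of them are tied to each other, so no triangle contains 2.

0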